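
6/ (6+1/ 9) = 54/ 55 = 0.98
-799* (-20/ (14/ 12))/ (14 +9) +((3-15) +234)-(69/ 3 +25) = 123894/ 161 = 769.53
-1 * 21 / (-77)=3 / 11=0.27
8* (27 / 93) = 72 / 31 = 2.32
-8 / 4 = -2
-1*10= -10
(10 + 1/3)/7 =31/21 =1.48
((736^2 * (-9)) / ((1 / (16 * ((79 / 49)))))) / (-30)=1027055616 / 245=4192063.74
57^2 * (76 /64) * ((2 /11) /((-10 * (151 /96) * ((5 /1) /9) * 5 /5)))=-3333474 /41525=-80.28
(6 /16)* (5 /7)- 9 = -8.73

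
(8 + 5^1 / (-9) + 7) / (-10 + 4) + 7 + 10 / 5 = 178 / 27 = 6.59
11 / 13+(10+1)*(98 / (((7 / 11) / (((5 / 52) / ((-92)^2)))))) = 190443 / 220064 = 0.87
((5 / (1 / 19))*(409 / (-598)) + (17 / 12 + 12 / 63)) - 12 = -75.37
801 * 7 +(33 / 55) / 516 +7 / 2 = 4825031 / 860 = 5610.50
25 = 25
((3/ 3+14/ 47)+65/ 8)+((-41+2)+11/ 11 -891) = -345761/ 376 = -919.58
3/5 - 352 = -1757/5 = -351.40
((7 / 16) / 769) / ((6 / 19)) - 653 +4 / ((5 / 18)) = -235719367 / 369120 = -638.60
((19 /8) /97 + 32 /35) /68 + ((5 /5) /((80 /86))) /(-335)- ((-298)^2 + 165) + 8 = -55040591156701 /618704800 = -88960.99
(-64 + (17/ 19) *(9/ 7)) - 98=-160.85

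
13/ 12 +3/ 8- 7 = -133/ 24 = -5.54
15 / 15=1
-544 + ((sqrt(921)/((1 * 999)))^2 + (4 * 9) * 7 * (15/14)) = -274.00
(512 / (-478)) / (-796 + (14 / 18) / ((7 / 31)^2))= 16128 / 11755693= 0.00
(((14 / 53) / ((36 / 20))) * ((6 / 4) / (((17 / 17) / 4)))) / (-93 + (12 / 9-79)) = -35 / 6784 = -0.01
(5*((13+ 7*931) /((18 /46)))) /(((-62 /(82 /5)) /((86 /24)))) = -132392485 /1674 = -79087.51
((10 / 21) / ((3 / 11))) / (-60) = -11 / 378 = -0.03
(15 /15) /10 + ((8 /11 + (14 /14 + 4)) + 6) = 1301 /110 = 11.83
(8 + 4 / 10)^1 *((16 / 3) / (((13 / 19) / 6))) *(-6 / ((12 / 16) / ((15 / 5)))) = -612864 / 65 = -9428.68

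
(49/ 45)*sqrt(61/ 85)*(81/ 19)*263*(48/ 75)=1855728*sqrt(5185)/ 201875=661.92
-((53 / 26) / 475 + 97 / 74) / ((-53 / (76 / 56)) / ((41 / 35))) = 125706 / 3186625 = 0.04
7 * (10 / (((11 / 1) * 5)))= 14 / 11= 1.27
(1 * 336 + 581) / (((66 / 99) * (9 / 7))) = 6419 / 6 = 1069.83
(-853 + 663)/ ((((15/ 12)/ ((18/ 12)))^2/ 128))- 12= -175164/ 5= -35032.80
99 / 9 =11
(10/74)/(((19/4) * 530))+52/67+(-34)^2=1156.78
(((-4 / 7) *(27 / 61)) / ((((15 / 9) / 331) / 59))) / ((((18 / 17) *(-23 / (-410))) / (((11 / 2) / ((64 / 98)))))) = -9432917109 / 22448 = -420211.92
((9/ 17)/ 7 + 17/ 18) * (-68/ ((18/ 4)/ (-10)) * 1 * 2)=174800/ 567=308.29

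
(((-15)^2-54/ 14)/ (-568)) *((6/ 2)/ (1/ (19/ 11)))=-2.02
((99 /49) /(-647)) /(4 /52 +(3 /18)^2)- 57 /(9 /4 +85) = -370355784 /542153003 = -0.68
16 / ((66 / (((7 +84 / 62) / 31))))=2072 / 31713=0.07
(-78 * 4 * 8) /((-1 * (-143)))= -192 /11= -17.45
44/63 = 0.70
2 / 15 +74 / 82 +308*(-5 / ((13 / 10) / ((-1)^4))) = -9462719 / 7995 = -1183.58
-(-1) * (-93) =-93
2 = 2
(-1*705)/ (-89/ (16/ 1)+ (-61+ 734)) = -11280/ 10679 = -1.06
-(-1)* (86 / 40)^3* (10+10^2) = 874577 / 800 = 1093.22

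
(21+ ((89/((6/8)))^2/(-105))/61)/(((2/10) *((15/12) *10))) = 2167618/288225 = 7.52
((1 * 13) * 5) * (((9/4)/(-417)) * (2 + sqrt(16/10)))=-1.15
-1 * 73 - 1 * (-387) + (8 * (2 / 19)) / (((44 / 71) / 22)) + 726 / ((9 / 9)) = 20328 / 19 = 1069.89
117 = 117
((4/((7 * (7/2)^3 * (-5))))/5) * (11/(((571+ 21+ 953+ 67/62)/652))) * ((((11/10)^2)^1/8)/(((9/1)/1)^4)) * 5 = -53804344/188753947822125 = -0.00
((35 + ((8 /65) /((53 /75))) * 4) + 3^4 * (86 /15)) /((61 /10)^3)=344566600 /156389909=2.20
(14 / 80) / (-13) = -7 / 520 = -0.01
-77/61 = -1.26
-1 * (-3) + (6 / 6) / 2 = 7 / 2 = 3.50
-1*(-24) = 24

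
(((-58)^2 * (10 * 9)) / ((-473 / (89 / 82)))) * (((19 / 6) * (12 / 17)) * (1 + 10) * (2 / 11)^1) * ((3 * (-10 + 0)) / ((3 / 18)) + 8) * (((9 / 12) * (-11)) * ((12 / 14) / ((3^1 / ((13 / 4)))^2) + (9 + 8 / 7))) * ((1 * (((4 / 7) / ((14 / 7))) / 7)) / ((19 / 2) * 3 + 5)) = -958914490680 / 16017757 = -59865.72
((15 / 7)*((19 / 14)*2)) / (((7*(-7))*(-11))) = 0.01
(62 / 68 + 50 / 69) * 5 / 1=19195 / 2346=8.18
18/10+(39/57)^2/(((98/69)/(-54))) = -1415034/88445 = -16.00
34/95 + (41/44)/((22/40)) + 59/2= 725383/22990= 31.55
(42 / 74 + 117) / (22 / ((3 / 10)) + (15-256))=-13050 / 18611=-0.70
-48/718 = -24/359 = -0.07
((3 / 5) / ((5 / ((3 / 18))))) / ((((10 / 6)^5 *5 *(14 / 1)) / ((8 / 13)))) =486 / 35546875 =0.00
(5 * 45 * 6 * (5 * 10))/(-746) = -33750/373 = -90.48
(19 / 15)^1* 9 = 57 / 5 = 11.40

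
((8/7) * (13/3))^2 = 10816/441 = 24.53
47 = 47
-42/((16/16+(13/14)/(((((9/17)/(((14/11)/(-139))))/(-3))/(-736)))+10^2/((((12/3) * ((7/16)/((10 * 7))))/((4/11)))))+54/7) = -1348578/45845215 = -0.03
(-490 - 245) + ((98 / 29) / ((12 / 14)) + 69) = -662.06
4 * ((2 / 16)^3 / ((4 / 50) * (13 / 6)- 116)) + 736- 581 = 172350005 / 1111936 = 155.00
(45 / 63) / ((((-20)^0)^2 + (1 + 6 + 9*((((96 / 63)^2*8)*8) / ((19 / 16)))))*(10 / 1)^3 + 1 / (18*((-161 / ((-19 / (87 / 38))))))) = 0.00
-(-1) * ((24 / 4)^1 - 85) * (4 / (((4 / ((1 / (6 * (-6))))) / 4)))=8.78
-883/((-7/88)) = 77704/7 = 11100.57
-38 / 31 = -1.23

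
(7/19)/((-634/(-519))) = 3633/12046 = 0.30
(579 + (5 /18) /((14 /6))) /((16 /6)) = 24323 /112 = 217.17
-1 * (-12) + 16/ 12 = 40/ 3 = 13.33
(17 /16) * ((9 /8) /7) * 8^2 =153 /14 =10.93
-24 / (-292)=6 / 73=0.08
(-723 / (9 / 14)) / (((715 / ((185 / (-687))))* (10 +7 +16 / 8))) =124838 / 5599737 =0.02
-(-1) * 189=189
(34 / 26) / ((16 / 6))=51 / 104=0.49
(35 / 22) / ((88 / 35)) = 1225 / 1936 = 0.63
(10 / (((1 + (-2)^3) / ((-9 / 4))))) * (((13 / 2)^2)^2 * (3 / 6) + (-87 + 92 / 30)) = 1164381 / 448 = 2599.06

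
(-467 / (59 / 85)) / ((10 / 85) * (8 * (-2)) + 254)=-674815 / 252874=-2.67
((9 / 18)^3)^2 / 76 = 1 / 4864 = 0.00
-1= -1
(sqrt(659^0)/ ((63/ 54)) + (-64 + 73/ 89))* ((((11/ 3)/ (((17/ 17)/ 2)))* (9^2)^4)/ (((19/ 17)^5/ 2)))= -34805665324744656012/ 1542609677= -22562846482.61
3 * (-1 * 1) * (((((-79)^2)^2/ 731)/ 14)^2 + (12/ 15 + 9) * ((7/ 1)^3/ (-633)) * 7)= -4801637061414956921/ 110495167580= -43455629.48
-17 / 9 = -1.89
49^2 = 2401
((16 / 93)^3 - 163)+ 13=-120649454 / 804357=-149.99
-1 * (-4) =4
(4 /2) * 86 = 172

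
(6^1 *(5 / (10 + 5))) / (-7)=-2 / 7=-0.29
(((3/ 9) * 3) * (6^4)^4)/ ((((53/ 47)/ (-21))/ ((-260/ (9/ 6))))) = 482635482967572480/ 53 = 9106329867312688.30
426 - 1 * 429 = -3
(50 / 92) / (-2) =-25 / 92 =-0.27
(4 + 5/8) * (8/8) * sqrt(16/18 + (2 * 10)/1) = 37 * sqrt(47)/12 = 21.14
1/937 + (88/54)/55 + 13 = 1648318/126495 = 13.03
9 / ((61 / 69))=10.18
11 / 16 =0.69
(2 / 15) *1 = 2 / 15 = 0.13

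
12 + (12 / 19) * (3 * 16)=804 / 19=42.32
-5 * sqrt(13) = -18.03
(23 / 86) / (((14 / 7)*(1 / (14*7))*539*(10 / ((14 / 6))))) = 161 / 28380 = 0.01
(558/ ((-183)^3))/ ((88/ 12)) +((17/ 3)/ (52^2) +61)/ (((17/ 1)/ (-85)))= -6177672899267/ 20253968592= -305.01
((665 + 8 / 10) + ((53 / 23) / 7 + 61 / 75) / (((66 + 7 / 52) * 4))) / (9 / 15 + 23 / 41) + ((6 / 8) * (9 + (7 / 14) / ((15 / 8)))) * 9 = 147907318507 / 232545180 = 636.04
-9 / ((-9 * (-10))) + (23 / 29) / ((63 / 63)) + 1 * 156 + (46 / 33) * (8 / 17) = 25599121 / 162690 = 157.35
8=8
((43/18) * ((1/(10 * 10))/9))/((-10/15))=-43/10800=-0.00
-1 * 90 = -90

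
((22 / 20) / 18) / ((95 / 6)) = 11 / 2850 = 0.00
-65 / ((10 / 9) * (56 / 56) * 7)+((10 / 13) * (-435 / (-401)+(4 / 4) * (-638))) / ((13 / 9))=-329736753 / 948766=-347.54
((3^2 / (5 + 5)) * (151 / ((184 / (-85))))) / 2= -23103 / 736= -31.39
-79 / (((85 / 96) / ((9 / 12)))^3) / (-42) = 4914432 / 4298875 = 1.14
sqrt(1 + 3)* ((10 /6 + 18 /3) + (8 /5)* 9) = 662 /15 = 44.13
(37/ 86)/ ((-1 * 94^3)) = -37/ 71430224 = -0.00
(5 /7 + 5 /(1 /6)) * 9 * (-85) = -164475 /7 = -23496.43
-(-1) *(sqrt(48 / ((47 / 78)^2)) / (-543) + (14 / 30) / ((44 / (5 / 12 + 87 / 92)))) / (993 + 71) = 47 / 3461040- 13 *sqrt(3) / 1131431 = -0.00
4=4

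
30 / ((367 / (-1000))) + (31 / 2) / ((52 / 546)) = 118917 / 1468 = 81.01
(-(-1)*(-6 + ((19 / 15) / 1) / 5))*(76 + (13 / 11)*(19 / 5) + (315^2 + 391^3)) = -473118427239 / 1375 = -344086128.90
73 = 73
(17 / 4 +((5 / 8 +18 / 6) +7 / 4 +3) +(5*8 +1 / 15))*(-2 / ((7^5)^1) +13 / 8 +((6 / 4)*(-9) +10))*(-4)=1594161083 / 4033680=395.21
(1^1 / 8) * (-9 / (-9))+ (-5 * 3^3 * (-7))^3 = 6751269001 / 8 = 843908625.12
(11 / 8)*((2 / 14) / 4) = 11 / 224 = 0.05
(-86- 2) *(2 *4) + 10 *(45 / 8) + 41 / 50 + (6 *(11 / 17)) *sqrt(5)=-64693 / 100 + 66 *sqrt(5) / 17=-638.25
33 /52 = 0.63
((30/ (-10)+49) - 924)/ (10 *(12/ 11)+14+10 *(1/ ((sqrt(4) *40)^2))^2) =-39559168000/ 1122304011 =-35.25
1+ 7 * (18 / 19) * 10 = 1279 / 19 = 67.32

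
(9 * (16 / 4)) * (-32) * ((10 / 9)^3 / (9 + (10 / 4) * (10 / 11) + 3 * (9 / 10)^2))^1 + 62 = -65103394 / 1220913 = -53.32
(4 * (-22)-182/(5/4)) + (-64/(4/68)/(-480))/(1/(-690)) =-8988/5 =-1797.60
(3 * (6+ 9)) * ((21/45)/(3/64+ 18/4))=448/97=4.62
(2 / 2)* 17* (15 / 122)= 255 / 122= 2.09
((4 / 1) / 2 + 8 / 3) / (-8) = -7 / 12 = -0.58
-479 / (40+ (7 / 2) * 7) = -958 / 129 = -7.43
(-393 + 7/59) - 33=-25127/59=-425.88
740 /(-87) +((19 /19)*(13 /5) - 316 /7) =-155443 /3045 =-51.05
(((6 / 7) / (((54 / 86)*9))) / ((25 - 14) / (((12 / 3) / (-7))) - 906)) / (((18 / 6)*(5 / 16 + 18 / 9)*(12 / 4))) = -5504 / 698789511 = -0.00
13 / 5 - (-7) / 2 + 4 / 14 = 447 / 70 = 6.39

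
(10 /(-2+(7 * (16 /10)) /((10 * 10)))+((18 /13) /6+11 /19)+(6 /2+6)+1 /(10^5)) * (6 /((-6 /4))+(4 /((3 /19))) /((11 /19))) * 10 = 1794.31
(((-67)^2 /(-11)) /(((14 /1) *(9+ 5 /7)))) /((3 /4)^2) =-8978 /1683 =-5.33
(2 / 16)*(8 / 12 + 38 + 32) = 53 / 6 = 8.83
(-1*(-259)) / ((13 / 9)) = 2331 / 13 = 179.31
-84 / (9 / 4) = -37.33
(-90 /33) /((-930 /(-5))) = -5 /341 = -0.01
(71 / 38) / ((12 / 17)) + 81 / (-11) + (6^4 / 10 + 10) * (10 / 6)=1143397 / 5016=227.95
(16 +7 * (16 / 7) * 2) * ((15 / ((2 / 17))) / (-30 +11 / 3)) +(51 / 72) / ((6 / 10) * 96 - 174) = -256459195 / 1103472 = -232.41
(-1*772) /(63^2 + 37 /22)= -16984 /87355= -0.19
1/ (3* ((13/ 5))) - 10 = -385/ 39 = -9.87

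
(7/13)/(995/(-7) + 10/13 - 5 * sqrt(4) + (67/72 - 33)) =-0.00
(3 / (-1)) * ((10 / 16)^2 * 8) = -75 / 8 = -9.38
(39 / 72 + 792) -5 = 18901 / 24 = 787.54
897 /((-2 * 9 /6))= -299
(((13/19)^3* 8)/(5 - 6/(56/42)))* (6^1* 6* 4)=5061888/6859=737.99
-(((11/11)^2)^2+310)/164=-311/164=-1.90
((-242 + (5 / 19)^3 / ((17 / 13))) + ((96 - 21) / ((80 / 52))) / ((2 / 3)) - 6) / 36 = -163114597 / 33581664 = -4.86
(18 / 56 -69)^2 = 3697929 / 784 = 4716.75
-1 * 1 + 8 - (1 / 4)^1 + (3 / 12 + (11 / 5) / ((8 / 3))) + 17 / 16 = 711 / 80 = 8.89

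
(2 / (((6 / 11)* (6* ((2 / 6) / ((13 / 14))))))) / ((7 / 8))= 1.95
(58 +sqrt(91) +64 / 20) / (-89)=-306 / 445-sqrt(91) / 89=-0.79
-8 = -8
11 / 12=0.92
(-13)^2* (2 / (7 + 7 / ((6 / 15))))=676 / 49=13.80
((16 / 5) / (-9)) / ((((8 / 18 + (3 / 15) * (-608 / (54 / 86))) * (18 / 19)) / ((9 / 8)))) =57 / 26084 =0.00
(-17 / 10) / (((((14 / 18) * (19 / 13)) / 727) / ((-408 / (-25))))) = -294984612 / 16625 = -17743.44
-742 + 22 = -720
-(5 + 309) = -314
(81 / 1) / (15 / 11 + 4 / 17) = 15147 / 299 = 50.66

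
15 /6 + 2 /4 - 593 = -590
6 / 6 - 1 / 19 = 18 / 19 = 0.95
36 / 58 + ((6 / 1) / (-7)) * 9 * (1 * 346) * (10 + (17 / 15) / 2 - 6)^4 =-1160830.57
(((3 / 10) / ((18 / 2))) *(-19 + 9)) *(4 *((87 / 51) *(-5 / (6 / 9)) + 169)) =-10622 / 51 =-208.27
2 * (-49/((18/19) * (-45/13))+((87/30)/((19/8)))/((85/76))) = 1103923/34425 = 32.07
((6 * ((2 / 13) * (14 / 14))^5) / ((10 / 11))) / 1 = 1056 / 1856465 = 0.00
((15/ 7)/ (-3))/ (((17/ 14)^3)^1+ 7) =-1960/ 24121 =-0.08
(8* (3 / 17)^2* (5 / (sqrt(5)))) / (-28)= -18* sqrt(5) / 2023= -0.02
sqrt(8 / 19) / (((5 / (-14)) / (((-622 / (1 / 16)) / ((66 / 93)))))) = 4319168 *sqrt(38) / 1045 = 25478.60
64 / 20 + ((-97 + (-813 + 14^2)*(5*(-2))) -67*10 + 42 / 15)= 5409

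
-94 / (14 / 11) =-517 / 7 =-73.86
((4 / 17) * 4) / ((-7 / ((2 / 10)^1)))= -16 / 595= -0.03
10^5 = 100000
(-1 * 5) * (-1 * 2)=10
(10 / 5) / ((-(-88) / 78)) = 39 / 22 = 1.77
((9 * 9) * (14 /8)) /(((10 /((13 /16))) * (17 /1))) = 7371 /10880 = 0.68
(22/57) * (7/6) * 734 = 56518/171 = 330.51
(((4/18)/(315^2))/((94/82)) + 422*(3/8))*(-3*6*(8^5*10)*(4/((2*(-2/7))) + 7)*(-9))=0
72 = 72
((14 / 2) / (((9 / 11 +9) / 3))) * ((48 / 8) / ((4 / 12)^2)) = 231 / 2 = 115.50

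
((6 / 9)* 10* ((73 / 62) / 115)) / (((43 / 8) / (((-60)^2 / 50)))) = 28032 / 30659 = 0.91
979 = 979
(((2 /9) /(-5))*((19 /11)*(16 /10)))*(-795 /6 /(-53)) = -152 /495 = -0.31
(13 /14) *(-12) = -78 /7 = -11.14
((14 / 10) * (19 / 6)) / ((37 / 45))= 399 / 74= 5.39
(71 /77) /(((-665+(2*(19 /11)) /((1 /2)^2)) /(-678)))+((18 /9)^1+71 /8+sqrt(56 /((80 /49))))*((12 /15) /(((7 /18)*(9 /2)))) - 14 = -288974 /35815+8*sqrt(70) /25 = -5.39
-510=-510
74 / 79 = 0.94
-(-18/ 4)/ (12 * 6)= 1/ 16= 0.06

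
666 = 666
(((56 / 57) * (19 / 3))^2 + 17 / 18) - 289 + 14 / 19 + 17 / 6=-378239 / 1539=-245.77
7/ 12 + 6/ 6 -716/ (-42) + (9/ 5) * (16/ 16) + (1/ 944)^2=1911709609/ 93569280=20.43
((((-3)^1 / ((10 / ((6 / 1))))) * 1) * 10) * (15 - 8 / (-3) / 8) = -276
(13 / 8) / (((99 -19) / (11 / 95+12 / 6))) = 0.04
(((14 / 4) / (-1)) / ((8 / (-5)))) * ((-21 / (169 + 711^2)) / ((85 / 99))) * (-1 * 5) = 14553 / 27509536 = 0.00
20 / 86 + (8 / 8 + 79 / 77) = 7478 / 3311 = 2.26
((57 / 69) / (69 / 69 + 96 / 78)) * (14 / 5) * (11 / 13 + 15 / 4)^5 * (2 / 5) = 850.67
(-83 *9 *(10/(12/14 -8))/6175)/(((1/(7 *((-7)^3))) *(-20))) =12554829/617500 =20.33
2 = 2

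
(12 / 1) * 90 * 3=3240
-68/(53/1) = -68/53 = -1.28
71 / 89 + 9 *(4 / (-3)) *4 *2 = -8473 / 89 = -95.20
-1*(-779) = 779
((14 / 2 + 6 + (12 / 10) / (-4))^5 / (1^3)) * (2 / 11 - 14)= -627729018733 / 137500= -4565301.95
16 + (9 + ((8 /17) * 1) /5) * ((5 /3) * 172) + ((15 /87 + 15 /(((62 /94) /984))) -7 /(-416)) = 476853139151 /19073184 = 25001.23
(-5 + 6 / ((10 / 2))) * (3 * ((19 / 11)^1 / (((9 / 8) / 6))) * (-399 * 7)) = 16132368 / 55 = 293315.78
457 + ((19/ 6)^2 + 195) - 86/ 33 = 261131/ 396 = 659.42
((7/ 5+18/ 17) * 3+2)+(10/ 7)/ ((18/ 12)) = 18437/ 1785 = 10.33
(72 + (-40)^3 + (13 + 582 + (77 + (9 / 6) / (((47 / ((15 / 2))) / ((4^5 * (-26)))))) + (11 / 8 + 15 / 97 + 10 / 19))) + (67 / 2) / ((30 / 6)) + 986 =-237805863217 / 3464840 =-68634.01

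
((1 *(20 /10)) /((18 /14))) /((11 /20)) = 280 /99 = 2.83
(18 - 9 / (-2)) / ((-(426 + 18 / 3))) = -5 / 96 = -0.05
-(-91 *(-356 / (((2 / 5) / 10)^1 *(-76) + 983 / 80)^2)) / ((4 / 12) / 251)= -1301023360000 / 4560867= -285257.90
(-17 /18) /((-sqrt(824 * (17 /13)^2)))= 13 * sqrt(206) /7416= 0.03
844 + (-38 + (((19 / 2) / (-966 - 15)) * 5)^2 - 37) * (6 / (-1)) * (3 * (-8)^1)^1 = -1064549024 / 106929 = -9955.66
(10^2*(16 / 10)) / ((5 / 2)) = 64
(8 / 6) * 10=13.33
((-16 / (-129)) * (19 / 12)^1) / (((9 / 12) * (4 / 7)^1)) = 532 / 1161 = 0.46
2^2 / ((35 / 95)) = 76 / 7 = 10.86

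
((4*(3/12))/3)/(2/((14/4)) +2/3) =7/26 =0.27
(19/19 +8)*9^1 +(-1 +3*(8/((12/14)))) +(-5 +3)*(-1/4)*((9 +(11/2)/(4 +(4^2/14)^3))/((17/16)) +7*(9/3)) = 1973029/16014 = 123.21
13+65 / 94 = 13.69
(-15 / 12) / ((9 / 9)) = -5 / 4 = -1.25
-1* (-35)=35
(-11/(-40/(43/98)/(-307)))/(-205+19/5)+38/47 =36795669/37069088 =0.99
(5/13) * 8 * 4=160/13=12.31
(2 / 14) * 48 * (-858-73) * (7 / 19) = -2352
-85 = -85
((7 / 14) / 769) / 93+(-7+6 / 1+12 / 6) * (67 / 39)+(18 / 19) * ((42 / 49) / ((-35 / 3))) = 1.65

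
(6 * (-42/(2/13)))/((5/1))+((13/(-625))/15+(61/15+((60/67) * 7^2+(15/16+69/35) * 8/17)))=-13867300141/49831250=-278.29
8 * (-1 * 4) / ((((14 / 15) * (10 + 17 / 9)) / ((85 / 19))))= -183600 / 14231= -12.90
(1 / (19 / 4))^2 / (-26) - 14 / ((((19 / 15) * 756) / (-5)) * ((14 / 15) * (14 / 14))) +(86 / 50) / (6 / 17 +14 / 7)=79592993 / 98553000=0.81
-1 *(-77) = 77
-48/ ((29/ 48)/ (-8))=635.59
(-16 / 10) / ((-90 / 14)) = 56 / 225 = 0.25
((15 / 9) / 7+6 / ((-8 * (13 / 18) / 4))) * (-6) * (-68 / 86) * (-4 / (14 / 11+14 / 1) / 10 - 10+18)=-60861377 / 410865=-148.13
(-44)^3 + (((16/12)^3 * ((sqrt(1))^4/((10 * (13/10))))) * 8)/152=-568092032/6669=-85183.99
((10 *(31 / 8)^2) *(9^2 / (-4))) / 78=-129735 / 3328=-38.98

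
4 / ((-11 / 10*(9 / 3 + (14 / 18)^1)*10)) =-18 / 187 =-0.10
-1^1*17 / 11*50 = -77.27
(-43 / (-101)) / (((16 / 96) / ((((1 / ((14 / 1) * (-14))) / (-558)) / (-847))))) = -43 / 1559350716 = -0.00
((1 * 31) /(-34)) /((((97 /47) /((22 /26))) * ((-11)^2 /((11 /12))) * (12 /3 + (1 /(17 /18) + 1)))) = -1457 /3117192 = -0.00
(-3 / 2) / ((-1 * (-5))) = -3 / 10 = -0.30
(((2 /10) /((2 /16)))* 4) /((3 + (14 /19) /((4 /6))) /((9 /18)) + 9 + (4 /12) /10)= 0.37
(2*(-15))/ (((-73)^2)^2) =-30/ 28398241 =-0.00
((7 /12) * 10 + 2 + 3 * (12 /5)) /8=451 /240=1.88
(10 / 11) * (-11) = -10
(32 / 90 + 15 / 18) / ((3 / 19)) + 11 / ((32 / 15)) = 54803 / 4320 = 12.69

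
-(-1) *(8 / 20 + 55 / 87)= 449 / 435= 1.03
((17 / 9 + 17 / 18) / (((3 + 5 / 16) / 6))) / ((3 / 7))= 1904 / 159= 11.97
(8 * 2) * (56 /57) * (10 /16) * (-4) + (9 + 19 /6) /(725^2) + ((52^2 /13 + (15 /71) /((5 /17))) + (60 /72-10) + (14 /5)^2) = 357569059976 /2127204375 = 168.09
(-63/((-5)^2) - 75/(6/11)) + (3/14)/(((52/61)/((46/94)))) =-119667883/855400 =-139.90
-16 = -16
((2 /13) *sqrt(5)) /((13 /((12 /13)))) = 24 *sqrt(5) /2197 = 0.02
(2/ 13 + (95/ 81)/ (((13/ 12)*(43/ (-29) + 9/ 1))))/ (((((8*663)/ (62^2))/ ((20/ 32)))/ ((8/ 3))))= 27378890/ 76097151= 0.36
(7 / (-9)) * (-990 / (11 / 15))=1050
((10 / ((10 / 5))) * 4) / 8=5 / 2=2.50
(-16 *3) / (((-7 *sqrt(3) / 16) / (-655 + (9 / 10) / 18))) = -838336 *sqrt(3) / 35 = -41486.87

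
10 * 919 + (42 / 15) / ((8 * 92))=16909607 / 1840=9190.00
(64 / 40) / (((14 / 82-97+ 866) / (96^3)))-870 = 970.39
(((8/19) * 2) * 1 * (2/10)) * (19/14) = 8/35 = 0.23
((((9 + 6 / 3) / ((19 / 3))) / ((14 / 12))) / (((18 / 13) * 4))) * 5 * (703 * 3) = 79365 / 28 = 2834.46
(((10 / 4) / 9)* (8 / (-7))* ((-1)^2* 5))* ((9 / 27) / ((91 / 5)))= -0.03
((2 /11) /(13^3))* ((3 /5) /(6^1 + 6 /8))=8 /1087515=0.00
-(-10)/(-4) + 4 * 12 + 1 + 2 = 97/2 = 48.50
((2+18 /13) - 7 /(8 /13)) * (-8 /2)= 831 /26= 31.96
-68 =-68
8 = 8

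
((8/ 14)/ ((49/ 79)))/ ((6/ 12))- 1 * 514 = -175670/ 343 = -512.16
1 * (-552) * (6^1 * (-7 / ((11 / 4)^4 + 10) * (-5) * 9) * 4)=-1068318720 / 17201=-62107.94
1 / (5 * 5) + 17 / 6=431 / 150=2.87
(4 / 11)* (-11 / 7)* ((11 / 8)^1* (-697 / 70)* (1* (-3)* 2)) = -46.94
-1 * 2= -2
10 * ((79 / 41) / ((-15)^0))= 790 / 41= 19.27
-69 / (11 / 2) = -12.55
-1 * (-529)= 529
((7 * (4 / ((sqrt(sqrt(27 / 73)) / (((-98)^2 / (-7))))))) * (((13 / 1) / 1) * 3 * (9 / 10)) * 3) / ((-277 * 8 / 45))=7584759 * 219^(1 / 4) / 277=105335.08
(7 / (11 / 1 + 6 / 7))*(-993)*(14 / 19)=-431.96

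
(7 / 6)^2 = 49 / 36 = 1.36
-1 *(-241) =241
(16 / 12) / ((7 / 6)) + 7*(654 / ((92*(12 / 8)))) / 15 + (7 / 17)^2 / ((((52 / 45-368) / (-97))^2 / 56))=95533509785387 / 23774637907230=4.02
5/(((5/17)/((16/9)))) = 272/9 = 30.22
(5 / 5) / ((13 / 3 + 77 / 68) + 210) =204 / 43955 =0.00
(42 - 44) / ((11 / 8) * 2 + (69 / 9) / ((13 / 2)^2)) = -4056 / 5945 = -0.68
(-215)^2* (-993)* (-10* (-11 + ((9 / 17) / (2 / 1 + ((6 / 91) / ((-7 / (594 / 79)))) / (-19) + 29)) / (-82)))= -104326320101528637375 / 20661736267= -5049252335.49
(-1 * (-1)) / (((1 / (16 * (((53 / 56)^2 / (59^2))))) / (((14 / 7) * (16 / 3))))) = 22472 / 511707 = 0.04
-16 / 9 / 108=-4 / 243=-0.02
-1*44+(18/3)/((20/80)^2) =52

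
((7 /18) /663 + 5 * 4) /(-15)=-238687 /179010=-1.33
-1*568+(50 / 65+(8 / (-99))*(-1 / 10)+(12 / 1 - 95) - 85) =-4731158 / 6435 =-735.22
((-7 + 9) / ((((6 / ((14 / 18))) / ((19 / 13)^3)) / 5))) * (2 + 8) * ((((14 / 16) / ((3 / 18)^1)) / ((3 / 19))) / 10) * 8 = 63857290 / 59319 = 1076.51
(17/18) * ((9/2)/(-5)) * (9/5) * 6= -459/50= -9.18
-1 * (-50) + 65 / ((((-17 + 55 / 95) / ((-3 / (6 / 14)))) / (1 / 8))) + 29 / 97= 1001273 / 18624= 53.76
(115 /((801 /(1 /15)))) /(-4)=-23 /9612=-0.00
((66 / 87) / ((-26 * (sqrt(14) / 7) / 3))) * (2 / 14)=-33 * sqrt(14) / 5278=-0.02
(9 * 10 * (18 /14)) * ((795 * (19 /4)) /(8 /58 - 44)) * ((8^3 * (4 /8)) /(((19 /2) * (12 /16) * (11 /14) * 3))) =-1670400 /11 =-151854.55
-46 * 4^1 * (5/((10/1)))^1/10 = -46/5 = -9.20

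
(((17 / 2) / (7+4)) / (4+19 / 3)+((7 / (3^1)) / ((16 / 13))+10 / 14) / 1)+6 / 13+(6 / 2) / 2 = 4.65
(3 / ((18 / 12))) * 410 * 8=6560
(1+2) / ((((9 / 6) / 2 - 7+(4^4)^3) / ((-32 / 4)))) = -32 / 22369613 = -0.00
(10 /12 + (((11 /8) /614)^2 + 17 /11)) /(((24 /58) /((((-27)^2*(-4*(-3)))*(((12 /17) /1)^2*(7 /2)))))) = 49463311472001 /563986016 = 87703.08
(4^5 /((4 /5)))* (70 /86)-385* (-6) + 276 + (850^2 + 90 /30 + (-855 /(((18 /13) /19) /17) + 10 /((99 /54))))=498242889 /946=526683.82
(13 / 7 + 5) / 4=1.71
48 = 48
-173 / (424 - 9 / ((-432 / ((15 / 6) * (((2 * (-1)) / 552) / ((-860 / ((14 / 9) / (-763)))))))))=-386717545728 / 947793291263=-0.41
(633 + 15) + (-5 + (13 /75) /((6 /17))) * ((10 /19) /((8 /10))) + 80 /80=646.03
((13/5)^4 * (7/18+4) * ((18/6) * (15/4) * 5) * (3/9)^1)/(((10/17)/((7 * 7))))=1879513727/6000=313252.29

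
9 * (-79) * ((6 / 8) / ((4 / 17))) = -36261 / 16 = -2266.31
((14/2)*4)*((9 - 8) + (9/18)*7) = 126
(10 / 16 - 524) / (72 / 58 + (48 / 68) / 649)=-421.24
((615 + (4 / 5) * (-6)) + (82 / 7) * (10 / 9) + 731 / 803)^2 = 24922811867116816 / 63981173025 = 389533.53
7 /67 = 0.10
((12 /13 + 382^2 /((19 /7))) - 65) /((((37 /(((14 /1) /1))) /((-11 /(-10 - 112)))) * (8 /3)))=3063812367 /4459832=686.98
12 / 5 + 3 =27 / 5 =5.40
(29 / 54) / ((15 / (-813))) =-7859 / 270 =-29.11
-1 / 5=-0.20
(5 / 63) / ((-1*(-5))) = 1 / 63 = 0.02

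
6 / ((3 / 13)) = 26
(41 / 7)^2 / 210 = 1681 / 10290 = 0.16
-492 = -492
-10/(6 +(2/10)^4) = -6250/3751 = -1.67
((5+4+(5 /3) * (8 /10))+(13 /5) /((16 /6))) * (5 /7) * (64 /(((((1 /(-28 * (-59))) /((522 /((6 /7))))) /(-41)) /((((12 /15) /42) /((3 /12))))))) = -24369896192 /15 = -1624659746.13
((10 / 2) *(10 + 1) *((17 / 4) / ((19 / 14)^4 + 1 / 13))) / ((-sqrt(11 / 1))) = -20.31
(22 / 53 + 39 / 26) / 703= 203 / 74518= 0.00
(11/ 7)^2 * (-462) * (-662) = 5286732/ 7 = 755247.43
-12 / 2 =-6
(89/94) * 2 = 89/47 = 1.89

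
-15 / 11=-1.36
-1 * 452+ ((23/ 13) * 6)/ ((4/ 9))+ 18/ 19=-211021/ 494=-427.17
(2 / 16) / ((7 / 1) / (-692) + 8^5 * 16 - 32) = 173 / 725570290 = 0.00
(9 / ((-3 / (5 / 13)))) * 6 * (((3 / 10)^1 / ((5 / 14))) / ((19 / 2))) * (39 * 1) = -2268 / 95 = -23.87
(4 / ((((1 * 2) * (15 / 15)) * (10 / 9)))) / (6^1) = 3 / 10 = 0.30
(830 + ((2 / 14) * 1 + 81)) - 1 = 6371 / 7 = 910.14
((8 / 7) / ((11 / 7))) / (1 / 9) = 72 / 11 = 6.55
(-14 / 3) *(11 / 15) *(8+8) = -2464 / 45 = -54.76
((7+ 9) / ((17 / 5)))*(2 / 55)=32 / 187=0.17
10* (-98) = -980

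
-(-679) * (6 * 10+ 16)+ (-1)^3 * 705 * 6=47374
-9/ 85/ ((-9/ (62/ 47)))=62/ 3995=0.02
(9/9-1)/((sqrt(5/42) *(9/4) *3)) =0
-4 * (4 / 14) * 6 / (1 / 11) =-75.43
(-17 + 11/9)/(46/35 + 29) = -4970/9549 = -0.52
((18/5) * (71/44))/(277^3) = 639/2337932630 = 0.00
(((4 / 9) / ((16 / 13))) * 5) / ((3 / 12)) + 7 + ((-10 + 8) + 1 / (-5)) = 12.02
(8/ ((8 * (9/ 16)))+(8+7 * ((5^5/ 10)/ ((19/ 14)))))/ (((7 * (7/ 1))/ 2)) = 66.19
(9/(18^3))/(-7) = -1/4536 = -0.00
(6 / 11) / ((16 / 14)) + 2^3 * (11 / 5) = 3977 / 220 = 18.08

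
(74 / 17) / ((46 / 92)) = 148 / 17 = 8.71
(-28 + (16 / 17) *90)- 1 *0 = 964 / 17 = 56.71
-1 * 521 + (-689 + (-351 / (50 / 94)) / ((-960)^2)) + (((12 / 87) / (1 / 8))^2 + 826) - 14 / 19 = -15688359529507 / 40906240000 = -383.52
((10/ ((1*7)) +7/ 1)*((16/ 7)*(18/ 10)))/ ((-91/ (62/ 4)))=-131688/ 22295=-5.91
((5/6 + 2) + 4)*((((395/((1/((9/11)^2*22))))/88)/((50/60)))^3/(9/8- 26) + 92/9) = -137057.32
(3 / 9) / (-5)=-1 / 15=-0.07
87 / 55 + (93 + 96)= 190.58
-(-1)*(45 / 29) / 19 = 45 / 551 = 0.08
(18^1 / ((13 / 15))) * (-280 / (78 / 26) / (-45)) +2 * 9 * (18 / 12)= 911 / 13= 70.08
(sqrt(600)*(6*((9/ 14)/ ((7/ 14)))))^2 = 1749600/ 49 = 35706.12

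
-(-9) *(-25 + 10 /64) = -7155 /32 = -223.59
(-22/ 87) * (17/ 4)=-187/ 174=-1.07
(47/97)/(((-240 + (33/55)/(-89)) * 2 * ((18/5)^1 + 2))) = -104575/580153896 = -0.00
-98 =-98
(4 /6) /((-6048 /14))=-0.00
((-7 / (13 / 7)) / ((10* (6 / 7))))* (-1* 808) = 69286 / 195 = 355.31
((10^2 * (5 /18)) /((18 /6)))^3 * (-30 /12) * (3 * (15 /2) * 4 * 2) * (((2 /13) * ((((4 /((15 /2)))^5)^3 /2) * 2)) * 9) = -1125899906842624 /28330123258125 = -39.74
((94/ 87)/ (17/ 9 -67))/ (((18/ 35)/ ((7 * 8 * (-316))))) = 14554960/ 25491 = 570.98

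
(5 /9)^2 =25 /81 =0.31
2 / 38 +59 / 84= 1205 / 1596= 0.76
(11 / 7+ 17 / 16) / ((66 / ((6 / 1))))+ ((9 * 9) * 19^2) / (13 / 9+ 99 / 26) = 8430191963 / 1514128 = 5567.69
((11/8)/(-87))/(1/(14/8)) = -77/2784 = -0.03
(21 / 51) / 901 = 7 / 15317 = 0.00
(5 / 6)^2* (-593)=-14825 / 36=-411.81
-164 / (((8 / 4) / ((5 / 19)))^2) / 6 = -1025 / 2166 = -0.47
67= 67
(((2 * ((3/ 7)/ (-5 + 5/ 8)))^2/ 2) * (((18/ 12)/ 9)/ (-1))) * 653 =-125376/ 60025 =-2.09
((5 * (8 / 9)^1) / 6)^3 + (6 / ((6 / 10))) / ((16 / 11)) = 1146565 / 157464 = 7.28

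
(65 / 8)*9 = 73.12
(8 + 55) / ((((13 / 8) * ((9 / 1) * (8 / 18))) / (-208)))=-2016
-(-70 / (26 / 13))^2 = -1225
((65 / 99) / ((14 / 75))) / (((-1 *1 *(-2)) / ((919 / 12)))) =1493375 / 11088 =134.68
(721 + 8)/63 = 81/7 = 11.57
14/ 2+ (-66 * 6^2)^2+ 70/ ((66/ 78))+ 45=62100618/ 11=5645510.73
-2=-2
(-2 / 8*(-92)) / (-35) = -23 / 35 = -0.66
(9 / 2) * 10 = 45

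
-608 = -608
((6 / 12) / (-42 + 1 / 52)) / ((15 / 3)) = -26 / 10915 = -0.00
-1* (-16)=16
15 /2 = 7.50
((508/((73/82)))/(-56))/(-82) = 127/1022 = 0.12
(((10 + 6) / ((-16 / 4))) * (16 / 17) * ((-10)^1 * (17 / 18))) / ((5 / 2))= 128 / 9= 14.22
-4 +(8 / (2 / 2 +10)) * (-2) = -60 / 11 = -5.45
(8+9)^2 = 289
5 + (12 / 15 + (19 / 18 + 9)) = 1427 / 90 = 15.86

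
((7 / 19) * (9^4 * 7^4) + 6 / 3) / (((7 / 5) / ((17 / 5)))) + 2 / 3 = 5623809281 / 399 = 14094760.10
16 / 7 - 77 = -74.71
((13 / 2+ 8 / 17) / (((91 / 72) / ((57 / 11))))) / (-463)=-486324 / 7878871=-0.06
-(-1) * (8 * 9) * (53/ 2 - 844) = -58860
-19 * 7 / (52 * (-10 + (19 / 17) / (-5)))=0.25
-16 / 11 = -1.45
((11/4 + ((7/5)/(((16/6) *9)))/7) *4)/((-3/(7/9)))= -2317/810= -2.86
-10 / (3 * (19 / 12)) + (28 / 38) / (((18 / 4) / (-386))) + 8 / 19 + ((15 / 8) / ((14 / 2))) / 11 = -359609 / 5544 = -64.86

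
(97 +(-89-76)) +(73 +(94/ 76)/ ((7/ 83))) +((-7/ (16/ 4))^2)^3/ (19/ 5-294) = 15466454103/ 790458368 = 19.57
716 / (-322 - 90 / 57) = -3401 / 1537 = -2.21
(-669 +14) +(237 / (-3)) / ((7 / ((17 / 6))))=-28853 / 42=-686.98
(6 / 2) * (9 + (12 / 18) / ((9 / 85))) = 413 / 9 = 45.89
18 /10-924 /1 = -4611 /5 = -922.20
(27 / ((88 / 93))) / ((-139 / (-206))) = 258633 / 6116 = 42.29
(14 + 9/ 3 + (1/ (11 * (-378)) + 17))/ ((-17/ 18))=-141371/ 3927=-36.00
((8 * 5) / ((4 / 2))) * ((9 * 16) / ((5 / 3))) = 1728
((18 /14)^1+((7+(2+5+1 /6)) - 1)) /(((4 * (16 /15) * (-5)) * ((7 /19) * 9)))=-11533 /56448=-0.20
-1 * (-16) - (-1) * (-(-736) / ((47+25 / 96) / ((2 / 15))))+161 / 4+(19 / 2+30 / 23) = 144277333 / 2087020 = 69.13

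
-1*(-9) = 9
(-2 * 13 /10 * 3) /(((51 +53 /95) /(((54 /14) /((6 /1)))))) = -6669 /68572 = -0.10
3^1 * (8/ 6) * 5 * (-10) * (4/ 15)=-160/ 3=-53.33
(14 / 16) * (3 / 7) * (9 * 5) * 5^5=421875 / 8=52734.38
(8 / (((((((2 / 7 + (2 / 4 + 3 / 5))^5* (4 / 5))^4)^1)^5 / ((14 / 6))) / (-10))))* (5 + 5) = -15710582534476454044250852681645023775636476054637631493233520612971709935381037517859031948930237376771401613950729370117187500000000000000000000000000000000000000000000000000000000000000000 / 14265752377621728348383894766568809985123586812582798889955935762407711089055226562730444149024823742974374997290070846980552957020326027024746096726967633550350932997915215606735182908413960319056003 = -0.00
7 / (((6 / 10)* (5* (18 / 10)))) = 35 / 27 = 1.30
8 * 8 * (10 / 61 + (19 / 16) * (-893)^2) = 3696974204 / 61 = 60606134.49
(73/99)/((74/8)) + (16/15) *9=9.68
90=90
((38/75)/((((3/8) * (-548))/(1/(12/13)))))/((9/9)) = -247/92475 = -0.00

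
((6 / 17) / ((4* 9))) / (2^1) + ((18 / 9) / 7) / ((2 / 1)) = 211 / 1428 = 0.15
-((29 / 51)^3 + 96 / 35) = -13588111 / 4642785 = -2.93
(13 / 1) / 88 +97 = 8549 / 88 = 97.15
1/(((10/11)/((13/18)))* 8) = 143/1440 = 0.10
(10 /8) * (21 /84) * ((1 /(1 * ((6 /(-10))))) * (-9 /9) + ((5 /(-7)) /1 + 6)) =365 /168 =2.17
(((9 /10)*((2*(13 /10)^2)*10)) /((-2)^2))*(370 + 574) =7179.12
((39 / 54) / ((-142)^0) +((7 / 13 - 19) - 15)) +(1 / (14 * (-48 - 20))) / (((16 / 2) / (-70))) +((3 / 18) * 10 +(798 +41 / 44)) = 537606139 / 700128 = 767.87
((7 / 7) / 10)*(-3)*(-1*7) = 21 / 10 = 2.10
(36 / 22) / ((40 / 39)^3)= 533871 / 352000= 1.52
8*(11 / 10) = 44 / 5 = 8.80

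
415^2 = 172225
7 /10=0.70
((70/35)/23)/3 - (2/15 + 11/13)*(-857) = 1254977/1495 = 839.45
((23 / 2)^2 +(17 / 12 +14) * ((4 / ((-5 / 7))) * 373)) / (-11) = 384841 / 132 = 2915.46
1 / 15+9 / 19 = 154 / 285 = 0.54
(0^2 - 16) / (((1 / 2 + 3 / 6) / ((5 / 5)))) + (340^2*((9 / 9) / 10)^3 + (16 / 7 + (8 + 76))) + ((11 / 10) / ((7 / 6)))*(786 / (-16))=139.57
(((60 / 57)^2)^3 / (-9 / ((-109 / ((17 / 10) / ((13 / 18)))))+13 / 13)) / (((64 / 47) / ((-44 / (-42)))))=3662945000000 / 4180073572731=0.88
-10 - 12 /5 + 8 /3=-146 /15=-9.73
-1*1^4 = -1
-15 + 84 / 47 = -621 / 47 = -13.21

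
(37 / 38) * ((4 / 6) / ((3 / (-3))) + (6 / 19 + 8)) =8066 / 1083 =7.45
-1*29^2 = -841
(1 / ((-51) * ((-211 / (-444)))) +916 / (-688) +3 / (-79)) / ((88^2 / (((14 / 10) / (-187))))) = 481280331 / 352909923139840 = 0.00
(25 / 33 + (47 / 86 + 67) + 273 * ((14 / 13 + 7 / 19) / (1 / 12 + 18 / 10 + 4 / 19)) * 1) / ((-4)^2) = 22588337 / 1407648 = 16.05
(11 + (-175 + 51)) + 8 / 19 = -2139 / 19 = -112.58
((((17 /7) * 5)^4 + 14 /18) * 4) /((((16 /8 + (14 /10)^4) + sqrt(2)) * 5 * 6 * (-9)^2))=142943474936000 /21964092723279- 73409755000000 * sqrt(2) /65892278169837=4.93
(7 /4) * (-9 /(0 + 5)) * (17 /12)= -357 /80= -4.46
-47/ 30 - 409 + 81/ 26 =-407.45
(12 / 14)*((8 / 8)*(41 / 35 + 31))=6756 / 245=27.58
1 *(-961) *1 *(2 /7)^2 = -78.45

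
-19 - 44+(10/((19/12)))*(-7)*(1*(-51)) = 41643/19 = 2191.74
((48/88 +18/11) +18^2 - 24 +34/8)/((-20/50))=-766.08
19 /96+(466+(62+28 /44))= 528.83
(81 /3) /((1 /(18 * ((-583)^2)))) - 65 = 165185989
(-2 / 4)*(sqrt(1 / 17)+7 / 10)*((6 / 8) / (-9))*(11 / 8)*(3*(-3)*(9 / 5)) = -2079 / 3200- 297*sqrt(17) / 5440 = -0.87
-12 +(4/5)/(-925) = -55504/4625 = -12.00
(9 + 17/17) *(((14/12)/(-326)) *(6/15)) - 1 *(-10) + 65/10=16123/978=16.49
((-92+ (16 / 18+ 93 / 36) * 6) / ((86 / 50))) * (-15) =53375 / 86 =620.64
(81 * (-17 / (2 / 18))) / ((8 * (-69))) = 4131 / 184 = 22.45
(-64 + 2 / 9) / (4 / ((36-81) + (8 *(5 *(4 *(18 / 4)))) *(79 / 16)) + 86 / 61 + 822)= -0.08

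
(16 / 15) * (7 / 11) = 112 / 165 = 0.68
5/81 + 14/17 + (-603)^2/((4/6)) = 1502071217/2754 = 545414.39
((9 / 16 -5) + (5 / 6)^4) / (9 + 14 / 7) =-0.36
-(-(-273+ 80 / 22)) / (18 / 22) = -2963 / 9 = -329.22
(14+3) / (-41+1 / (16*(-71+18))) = -14416 / 34769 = -0.41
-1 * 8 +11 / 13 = -93 / 13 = -7.15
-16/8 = -2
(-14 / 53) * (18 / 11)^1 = -252 / 583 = -0.43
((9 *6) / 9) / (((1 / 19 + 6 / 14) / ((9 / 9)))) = 12.47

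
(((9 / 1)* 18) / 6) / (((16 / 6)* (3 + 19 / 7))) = 567 / 320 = 1.77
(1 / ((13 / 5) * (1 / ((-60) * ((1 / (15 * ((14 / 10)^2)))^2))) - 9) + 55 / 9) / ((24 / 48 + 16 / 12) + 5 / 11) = 46677730 / 17536989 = 2.66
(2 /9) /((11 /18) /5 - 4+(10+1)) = 20 /641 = 0.03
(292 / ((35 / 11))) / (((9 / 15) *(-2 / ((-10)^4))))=-16060000 / 21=-764761.90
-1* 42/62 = -21/31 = -0.68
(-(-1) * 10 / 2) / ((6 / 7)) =5.83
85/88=0.97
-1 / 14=-0.07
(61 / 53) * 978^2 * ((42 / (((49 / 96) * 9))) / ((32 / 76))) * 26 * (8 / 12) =414342337.55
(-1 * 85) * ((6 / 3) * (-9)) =1530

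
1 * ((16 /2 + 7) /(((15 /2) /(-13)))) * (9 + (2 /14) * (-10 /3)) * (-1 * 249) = 386282 /7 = 55183.14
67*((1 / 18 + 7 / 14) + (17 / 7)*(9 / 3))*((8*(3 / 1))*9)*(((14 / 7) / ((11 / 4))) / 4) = 1588704 / 77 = 20632.52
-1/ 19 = -0.05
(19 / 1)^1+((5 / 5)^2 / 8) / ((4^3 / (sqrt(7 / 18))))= 19.00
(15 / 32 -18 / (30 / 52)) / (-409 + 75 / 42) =34419 / 456080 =0.08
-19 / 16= -1.19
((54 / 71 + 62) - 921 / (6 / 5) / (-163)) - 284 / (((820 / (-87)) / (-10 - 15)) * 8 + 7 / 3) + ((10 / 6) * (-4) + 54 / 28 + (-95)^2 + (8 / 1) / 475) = 2426984273248978 / 268630450725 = 9034.66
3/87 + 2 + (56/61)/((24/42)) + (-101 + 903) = 1425179/1769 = 805.64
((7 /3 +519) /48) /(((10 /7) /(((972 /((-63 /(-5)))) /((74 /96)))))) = 28152 /37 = 760.86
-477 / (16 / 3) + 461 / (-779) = -1122125 / 12464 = -90.03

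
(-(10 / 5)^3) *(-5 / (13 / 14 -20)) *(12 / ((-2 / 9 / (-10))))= -100800 / 89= -1132.58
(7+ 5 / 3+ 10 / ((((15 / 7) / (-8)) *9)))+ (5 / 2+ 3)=541 / 54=10.02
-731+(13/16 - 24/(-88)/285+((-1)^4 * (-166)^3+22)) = -76494069999/16720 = -4575004.19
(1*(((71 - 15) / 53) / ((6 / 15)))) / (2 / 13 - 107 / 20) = -5200 / 10229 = -0.51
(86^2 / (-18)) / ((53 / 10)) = -36980 / 477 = -77.53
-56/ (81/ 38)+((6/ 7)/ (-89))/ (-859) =-26.27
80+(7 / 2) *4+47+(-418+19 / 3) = -812 / 3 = -270.67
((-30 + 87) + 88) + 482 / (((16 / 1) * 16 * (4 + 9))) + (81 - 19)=344689 / 1664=207.14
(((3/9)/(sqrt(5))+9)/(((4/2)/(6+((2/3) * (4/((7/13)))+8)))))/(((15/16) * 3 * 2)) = 1592 * sqrt(5)/14175+1592/105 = 15.41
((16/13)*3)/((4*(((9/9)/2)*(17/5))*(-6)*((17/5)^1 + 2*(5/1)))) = -100/14807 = -0.01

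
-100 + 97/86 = -8503/86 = -98.87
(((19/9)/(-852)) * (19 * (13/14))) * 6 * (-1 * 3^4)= 21.25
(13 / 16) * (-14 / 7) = -13 / 8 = -1.62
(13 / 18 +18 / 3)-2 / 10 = 587 / 90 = 6.52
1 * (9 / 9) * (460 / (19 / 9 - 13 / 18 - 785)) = -1656 / 2821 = -0.59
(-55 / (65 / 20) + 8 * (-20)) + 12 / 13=-176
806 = 806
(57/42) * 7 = 19/2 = 9.50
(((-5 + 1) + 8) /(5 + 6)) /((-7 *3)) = -4 /231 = -0.02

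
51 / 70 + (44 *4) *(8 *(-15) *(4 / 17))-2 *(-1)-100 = -6029353 / 1190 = -5066.68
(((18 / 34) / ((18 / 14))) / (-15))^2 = 49 / 65025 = 0.00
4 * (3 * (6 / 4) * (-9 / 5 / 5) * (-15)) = 486 / 5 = 97.20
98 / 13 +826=10836 / 13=833.54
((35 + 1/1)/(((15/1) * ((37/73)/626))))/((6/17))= 1553732/185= 8398.55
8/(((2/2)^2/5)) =40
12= 12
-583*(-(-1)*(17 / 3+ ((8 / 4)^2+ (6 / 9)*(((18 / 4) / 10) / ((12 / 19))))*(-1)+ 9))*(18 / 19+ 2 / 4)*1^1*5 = -39215495 / 912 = -42999.45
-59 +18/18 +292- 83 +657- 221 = 587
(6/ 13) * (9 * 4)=216/ 13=16.62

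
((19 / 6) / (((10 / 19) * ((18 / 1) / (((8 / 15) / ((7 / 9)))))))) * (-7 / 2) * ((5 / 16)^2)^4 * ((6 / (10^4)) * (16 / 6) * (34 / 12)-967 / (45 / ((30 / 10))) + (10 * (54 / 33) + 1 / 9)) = 53594411975 / 15307263442944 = 0.00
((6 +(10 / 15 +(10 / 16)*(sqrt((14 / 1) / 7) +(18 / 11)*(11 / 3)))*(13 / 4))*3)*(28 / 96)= 455*sqrt(2) / 256 +6839 / 384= 20.32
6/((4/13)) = 39/2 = 19.50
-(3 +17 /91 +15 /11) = -4555 /1001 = -4.55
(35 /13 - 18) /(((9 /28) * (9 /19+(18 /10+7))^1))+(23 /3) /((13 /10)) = 78550 /103077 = 0.76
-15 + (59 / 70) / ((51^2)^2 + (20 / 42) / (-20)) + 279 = 375062742297 / 1420692205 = 264.00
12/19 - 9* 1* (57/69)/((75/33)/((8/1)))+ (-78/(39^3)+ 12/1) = -224996002/16616925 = -13.54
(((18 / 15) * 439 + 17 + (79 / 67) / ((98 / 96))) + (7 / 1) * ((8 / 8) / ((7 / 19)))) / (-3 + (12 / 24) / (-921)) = -187.95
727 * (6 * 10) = 43620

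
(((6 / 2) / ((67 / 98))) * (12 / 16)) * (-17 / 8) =-7497 / 1072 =-6.99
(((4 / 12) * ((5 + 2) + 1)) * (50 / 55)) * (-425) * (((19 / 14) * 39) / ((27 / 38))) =-159562000 / 2079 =-76749.40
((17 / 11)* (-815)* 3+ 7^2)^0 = 1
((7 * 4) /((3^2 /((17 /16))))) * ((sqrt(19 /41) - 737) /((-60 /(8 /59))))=87703 /15930 - 119 * sqrt(779) /653130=5.50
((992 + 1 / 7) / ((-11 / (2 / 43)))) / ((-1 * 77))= 13890 / 254947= 0.05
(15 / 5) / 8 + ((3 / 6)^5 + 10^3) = 32013 / 32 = 1000.41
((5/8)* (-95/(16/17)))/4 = -8075/512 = -15.77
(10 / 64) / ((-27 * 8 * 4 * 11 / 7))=-35 / 304128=-0.00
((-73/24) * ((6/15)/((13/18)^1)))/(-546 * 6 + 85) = 219/414830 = 0.00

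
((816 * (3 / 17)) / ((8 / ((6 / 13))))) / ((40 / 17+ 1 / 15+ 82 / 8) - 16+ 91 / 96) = -3.49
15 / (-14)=-15 / 14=-1.07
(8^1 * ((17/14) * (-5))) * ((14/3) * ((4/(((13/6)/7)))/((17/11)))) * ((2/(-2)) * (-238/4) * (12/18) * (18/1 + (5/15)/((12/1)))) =-475742960/351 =-1355393.05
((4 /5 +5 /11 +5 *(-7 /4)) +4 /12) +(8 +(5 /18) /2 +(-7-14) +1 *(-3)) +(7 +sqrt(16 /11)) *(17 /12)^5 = 1419857 *sqrt(11) /684288 +231554513 /13685760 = 23.80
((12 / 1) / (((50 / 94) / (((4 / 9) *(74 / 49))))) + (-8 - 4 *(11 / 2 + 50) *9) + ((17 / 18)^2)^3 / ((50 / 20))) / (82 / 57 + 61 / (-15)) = 787903467993457 / 1040235527520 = 757.43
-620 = -620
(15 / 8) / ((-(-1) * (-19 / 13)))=-195 / 152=-1.28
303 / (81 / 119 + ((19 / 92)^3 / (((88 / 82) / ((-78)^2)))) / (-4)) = -411798247168 / 16041704583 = -25.67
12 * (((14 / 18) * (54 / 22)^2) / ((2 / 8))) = 27216 / 121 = 224.93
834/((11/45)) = 37530/11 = 3411.82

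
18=18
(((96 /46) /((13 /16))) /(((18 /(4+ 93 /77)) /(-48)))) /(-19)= 821248 /437437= 1.88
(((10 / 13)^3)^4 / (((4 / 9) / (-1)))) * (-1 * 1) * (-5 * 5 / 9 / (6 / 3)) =-3125000000000 / 23298085122481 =-0.13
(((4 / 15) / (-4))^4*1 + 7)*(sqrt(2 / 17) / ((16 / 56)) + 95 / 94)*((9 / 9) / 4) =841643 / 475875 + 310079*sqrt(34) / 860625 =3.87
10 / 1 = 10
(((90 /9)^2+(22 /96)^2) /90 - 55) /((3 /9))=-11174279 /69120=-161.66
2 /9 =0.22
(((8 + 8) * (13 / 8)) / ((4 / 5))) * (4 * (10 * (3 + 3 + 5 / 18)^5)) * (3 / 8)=5987914332725 / 1259712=4753399.45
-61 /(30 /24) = -244 /5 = -48.80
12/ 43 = 0.28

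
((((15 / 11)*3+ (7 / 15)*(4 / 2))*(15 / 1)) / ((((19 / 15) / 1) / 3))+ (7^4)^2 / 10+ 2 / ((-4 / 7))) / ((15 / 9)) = 1807813716 / 5225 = 345993.06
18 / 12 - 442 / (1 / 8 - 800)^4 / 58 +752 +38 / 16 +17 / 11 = 3240903799980524206729 / 4278870184362191352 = 757.42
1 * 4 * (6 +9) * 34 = 2040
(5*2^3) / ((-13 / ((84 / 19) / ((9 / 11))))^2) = 3794560 / 549081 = 6.91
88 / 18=44 / 9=4.89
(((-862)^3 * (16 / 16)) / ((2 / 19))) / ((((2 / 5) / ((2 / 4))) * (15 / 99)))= -50199495357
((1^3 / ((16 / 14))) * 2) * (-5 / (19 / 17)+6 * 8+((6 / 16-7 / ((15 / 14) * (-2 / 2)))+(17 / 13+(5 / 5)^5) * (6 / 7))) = 10874581 / 118560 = 91.72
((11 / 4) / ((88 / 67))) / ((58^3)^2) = 67 / 1218198161408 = 0.00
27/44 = 0.61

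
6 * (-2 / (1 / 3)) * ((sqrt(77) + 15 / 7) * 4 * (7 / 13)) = -1008 * sqrt(77) / 13 - 2160 / 13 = -846.55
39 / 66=13 / 22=0.59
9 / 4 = 2.25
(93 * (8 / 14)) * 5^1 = 1860 / 7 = 265.71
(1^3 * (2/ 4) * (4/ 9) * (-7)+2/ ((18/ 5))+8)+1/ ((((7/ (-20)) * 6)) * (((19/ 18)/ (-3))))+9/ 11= 13418/ 1463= 9.17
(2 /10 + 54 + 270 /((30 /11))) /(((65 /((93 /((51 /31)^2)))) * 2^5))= 11409953 /4508400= 2.53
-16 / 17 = -0.94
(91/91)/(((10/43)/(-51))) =-2193/10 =-219.30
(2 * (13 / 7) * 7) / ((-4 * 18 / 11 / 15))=-715 / 12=-59.58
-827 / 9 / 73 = -827 / 657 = -1.26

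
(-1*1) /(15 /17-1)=17 /2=8.50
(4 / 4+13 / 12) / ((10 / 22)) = 55 / 12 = 4.58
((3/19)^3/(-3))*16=-144/6859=-0.02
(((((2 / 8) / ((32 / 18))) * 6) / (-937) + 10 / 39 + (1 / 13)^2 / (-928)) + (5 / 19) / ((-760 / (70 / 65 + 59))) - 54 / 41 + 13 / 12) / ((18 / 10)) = 7840743875 / 14681455164792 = 0.00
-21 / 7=-3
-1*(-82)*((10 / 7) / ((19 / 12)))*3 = 29520 / 133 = 221.95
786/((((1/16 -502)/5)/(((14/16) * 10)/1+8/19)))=-3652280/50863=-71.81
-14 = -14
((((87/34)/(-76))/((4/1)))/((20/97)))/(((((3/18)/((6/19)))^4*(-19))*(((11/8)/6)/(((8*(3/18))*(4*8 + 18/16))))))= 46952300592/8797579747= 5.34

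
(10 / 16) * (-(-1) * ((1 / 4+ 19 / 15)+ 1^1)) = 151 / 96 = 1.57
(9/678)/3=1/226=0.00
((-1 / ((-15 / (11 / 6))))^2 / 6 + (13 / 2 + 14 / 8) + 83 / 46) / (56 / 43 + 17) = 483385919 / 879708600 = 0.55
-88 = -88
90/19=4.74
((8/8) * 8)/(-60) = -2/15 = -0.13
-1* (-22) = 22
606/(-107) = -606/107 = -5.66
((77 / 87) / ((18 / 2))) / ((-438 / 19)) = -1463 / 342954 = -0.00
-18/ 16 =-9/ 8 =-1.12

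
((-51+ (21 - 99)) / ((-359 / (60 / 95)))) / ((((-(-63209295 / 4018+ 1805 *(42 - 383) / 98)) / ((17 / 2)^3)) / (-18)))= -701591139 / 6155952500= -0.11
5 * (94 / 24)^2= 11045 / 144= 76.70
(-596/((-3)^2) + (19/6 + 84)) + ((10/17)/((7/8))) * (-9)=31903/2142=14.89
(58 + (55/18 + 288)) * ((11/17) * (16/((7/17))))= 552904/63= 8776.25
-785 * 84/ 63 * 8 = -25120/ 3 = -8373.33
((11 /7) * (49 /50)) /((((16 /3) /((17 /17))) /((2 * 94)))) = 10857 /200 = 54.28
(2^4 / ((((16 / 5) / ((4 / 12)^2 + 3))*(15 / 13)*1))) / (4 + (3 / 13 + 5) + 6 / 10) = 23660 / 17253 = 1.37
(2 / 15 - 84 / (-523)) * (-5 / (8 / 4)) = -1153 / 1569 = -0.73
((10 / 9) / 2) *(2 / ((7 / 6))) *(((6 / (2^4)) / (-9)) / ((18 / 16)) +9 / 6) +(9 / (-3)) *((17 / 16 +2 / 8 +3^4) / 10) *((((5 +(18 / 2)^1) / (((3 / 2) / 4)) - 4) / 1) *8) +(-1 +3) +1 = -3731204 / 567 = -6580.61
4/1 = 4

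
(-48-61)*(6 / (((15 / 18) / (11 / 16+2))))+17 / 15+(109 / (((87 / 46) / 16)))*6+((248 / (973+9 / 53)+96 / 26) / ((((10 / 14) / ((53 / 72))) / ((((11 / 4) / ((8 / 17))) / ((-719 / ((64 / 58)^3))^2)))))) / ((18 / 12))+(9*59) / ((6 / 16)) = 15851640373432784929653127 / 3274676936422833312540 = 4840.67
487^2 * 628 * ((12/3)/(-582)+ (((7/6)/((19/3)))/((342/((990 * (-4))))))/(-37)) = 29394623402992/3886887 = 7562510.41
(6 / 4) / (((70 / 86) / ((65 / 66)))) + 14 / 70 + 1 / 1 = 3.01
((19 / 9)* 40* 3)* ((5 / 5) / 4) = 190 / 3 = 63.33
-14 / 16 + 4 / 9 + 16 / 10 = 421 / 360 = 1.17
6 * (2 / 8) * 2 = 3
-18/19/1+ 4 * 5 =362/19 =19.05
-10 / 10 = -1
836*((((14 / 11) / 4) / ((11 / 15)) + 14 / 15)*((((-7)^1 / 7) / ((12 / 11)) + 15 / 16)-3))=-1225861 / 360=-3405.17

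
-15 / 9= -5 / 3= -1.67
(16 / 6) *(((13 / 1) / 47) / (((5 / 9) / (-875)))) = -54600 / 47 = -1161.70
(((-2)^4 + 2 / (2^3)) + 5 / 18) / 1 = 595 / 36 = 16.53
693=693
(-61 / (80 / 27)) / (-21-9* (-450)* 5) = -549 / 539440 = -0.00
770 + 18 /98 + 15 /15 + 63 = 40875 /49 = 834.18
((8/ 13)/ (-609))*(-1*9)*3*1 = 72/ 2639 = 0.03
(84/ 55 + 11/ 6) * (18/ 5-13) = -52123/ 1650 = -31.59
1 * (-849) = -849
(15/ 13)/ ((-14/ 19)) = -285/ 182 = -1.57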